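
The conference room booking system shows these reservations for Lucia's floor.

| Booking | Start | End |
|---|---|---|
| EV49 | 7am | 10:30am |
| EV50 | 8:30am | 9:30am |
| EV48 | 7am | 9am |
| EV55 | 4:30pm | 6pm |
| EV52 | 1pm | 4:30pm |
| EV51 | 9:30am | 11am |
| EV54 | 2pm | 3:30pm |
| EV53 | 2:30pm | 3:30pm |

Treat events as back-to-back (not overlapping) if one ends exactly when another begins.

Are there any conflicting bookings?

Check each pair: they overlap iff neither finishes before the other starts.
Sorted by start: EV48, EV49, EV50, EV51, EV52, EV54, EV53, EV55.
EV49 starts before EV48 ends → EV48 and EV49 overlap.
That's a conflict, so the schedule is not conflict-free.

Yes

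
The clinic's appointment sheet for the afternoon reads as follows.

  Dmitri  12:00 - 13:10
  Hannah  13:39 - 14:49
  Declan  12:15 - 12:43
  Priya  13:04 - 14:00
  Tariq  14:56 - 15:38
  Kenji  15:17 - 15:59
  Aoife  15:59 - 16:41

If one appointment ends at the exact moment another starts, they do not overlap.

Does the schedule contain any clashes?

Yes

Check each pair: they overlap iff neither finishes before the other starts.
Sorted by start: Dmitri, Declan, Priya, Hannah, Tariq, Kenji, Aoife.
Declan starts before Dmitri ends → Dmitri and Declan overlap.
That's a conflict, so the schedule is not conflict-free.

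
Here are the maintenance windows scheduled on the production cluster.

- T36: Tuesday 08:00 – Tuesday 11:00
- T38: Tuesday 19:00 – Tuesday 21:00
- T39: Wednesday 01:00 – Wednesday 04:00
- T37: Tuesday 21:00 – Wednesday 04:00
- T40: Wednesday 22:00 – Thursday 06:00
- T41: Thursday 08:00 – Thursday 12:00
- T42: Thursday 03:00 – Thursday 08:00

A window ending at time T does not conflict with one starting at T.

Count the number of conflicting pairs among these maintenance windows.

Two intervals overlap when each starts before the other ends.
Sorted by start: T36, T38, T37, T39, T40, T42, T41.
T38 starts after T36 ends, so T36 has no further overlaps.
T37 starts exactly when T38 ends (back-to-back, no overlap), so T38 has no further overlaps.
T39 starts before T37 ends → T37 and T39 overlap.
T40 starts after T37 ends, so T37 has no further overlaps.
T40 starts after T39 ends, so T39 has no further overlaps.
T42 starts before T40 ends → T40 and T42 overlap.
T41 starts after T40 ends.
T41 starts exactly when T42 ends (back-to-back, no overlap).
Overlapping pairs: T37 & T39, T40 & T42 — 2 in total.

2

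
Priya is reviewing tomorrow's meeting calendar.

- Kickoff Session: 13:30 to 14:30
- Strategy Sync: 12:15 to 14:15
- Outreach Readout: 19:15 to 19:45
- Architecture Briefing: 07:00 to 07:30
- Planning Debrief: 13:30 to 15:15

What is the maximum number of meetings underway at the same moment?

Walk through starts and ends in time order (an end at T is processed before a start at T):
07:00 start Architecture Briefing → 1
07:30 end Architecture Briefing → 0
12:15 start Strategy Sync → 1
13:30 start Kickoff Session → 2
13:30 start Planning Debrief → 3
14:15 end Strategy Sync → 2
14:30 end Kickoff Session → 1
15:15 end Planning Debrief → 0
19:15 start Outreach Readout → 1
19:45 end Outreach Readout → 0
Peak is 3, at 13:30 (Kickoff Session, Planning Debrief, Strategy Sync).

3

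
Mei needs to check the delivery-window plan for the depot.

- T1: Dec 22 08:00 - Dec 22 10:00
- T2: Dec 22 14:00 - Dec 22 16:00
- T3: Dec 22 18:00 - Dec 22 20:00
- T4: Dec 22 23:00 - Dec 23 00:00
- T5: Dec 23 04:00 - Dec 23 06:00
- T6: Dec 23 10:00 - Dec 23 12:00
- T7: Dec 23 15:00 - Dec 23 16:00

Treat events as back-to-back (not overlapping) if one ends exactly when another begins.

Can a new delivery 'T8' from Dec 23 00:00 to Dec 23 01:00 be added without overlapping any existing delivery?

T1: ends Dec 22 10:00 at or before T8 starts Dec 23 00:00 → clear.
T2: ends Dec 22 16:00 at or before T8 starts Dec 23 00:00 → clear.
T3: ends Dec 22 20:00 at or before T8 starts Dec 23 00:00 → clear.
T4: ends Dec 23 00:00 at or before T8 starts Dec 23 00:00 → clear.
T5: starts Dec 23 04:00 at or after T8 ends Dec 23 01:00 → clear.
T6: starts Dec 23 10:00 at or after T8 ends Dec 23 01:00 → clear.
T7: starts Dec 23 15:00 at or after T8 ends Dec 23 01:00 → clear.

Yes — the slot is free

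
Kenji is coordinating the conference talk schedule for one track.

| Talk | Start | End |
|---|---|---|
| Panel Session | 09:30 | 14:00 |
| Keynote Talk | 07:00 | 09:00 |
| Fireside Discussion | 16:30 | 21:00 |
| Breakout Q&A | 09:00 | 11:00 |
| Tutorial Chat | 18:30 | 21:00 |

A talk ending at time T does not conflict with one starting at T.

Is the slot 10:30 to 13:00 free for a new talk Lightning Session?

No — it overlaps Breakout Q&A, Panel Session

Keynote Talk: ends 09:00 at or before Lightning Session starts 10:30 → clear.
Breakout Q&A: starts 09:00 before Lightning Session ends 13:00, and ends 11:00 after Lightning Session starts 10:30 → overlap.
Panel Session: starts 09:30 before Lightning Session ends 13:00, and ends 14:00 after Lightning Session starts 10:30 → overlap.
Fireside Discussion: starts 16:30 at or after Lightning Session ends 13:00 → clear.
Tutorial Chat: starts 18:30 at or after Lightning Session ends 13:00 → clear.
Lightning Session overlaps Panel Session, Breakout Q&A.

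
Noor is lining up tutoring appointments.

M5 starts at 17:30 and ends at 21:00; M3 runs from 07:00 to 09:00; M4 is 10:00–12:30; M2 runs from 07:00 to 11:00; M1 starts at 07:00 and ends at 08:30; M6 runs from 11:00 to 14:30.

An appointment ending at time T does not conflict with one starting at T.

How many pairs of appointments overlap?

5

Sorted by start: M1, M2, M3, M4, M6, M5.
M2 starts before M1 ends → M1 and M2 overlap.
M3 starts before M1 ends → M1 and M3 overlap.
M4 starts after M1 ends; M1 is clear from here.
M3 starts before M2 ends → M2 and M3 overlap.
M4 starts before M2 ends → M2 and M4 overlap.
M6 starts exactly when M2 ends (back-to-back, no overlap); M2 is clear from here.
M4 starts after M3 ends; M3 is clear from here.
M6 starts before M4 ends → M4 and M6 overlap.
M5 starts after M4 ends.
M5 starts after M6 ends.
Overlapping pairs: M1 & M2, M1 & M3, M2 & M3, M2 & M4, M4 & M6 — 5 in total.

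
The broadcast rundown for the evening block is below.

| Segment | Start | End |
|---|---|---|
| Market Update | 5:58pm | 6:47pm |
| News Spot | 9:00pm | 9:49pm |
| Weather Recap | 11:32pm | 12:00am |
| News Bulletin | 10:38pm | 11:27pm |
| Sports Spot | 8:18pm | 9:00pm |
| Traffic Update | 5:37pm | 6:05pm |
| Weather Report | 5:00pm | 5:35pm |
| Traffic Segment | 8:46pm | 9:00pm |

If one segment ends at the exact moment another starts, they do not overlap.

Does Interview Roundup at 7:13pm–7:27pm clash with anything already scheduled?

No — it doesn't clash with anything

Weather Report: ends 5:35pm at or before Interview Roundup starts 7:13pm → clear.
Traffic Update: ends 6:05pm at or before Interview Roundup starts 7:13pm → clear.
Market Update: ends 6:47pm at or before Interview Roundup starts 7:13pm → clear.
Sports Spot: starts 8:18pm at or after Interview Roundup ends 7:27pm → clear.
Traffic Segment: starts 8:46pm at or after Interview Roundup ends 7:27pm → clear.
News Spot: starts 9:00pm at or after Interview Roundup ends 7:27pm → clear.
News Bulletin: starts 10:38pm at or after Interview Roundup ends 7:27pm → clear.
Weather Recap: starts 11:32pm at or after Interview Roundup ends 7:27pm → clear.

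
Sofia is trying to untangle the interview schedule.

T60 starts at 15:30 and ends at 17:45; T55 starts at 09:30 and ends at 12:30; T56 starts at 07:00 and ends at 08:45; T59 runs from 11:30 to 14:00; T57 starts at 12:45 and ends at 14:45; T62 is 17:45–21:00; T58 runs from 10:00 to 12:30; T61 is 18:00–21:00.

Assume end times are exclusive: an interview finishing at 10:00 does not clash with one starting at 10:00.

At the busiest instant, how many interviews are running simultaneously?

3

Sort all start/end points and keep a running count:
07:00 start T56 → 1
08:45 end T56 → 0
09:30 start T55 → 1
10:00 start T58 → 2
11:30 start T59 → 3
12:30 end T55 → 2
12:30 end T58 → 1
12:45 start T57 → 2
14:00 end T59 → 1
14:45 end T57 → 0
15:30 start T60 → 1
17:45 end T60 → 0
17:45 start T62 → 1
18:00 start T61 → 2
21:00 end T61 → 1
21:00 end T62 → 0
Peak is 3, at 11:30 (T55, T58, T59).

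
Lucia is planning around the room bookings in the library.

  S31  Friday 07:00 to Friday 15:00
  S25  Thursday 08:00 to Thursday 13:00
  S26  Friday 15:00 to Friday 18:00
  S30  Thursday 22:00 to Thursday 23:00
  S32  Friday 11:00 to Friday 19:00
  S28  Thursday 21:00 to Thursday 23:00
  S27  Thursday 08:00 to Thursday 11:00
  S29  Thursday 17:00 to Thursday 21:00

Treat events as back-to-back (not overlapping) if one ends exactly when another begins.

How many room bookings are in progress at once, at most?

Walk through starts and ends in time order (an end at T is processed before a start at T):
Thursday 08:00 start S25 → 1
Thursday 08:00 start S27 → 2
Thursday 11:00 end S27 → 1
Thursday 13:00 end S25 → 0
Thursday 17:00 start S29 → 1
Thursday 21:00 end S29 → 0
Thursday 21:00 start S28 → 1
Thursday 22:00 start S30 → 2
Thursday 23:00 end S28 → 1
Thursday 23:00 end S30 → 0
Friday 07:00 start S31 → 1
Friday 11:00 start S32 → 2
Friday 15:00 end S31 → 1
Friday 15:00 start S26 → 2
Friday 18:00 end S26 → 1
Friday 19:00 end S32 → 0
Peak is 2, at Thursday 08:00 (S25, S27).

2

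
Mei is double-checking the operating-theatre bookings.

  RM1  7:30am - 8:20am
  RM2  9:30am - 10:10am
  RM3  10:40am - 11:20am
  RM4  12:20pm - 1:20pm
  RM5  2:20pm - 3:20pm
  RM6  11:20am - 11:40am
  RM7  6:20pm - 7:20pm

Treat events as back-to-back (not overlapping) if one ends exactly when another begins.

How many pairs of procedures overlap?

0

Check each pair: they overlap iff neither finishes before the other starts.
Sorted by start: RM1, RM2, RM3, RM6, RM4, RM5, RM7.
RM2 starts after RM1 ends; RM1 is clear from here.
RM3 starts after RM2 ends; RM2 is clear from here.
RM6 starts exactly when RM3 ends (back-to-back, no overlap); RM3 is clear from here.
RM4 starts after RM6 ends; RM6 is clear from here.
RM5 starts after RM4 ends; RM4 is clear from here.
RM7 starts after RM5 ends.
No pair overlaps.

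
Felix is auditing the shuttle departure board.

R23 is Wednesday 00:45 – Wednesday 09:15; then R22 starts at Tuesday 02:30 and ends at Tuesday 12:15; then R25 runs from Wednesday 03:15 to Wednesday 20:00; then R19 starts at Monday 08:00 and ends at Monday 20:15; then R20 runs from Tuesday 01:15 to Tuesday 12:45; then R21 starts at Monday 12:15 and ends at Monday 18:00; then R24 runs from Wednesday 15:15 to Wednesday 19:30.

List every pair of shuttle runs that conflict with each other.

R19 & R21, R20 & R22, R23 & R25, R24 & R25

Sorted by start: R19, R21, R20, R22, R23, R25, R24.
R21 starts before R19 ends → R19 and R21 overlap.
R20 starts after R19 ends; R19 is clear from here.
R20 starts after R21 ends; R21 is clear from here.
R22 starts before R20 ends → R20 and R22 overlap.
R23 starts after R20 ends; R20 is clear from here.
R23 starts after R22 ends; R22 is clear from here.
R25 starts before R23 ends → R23 and R25 overlap.
R24 starts after R23 ends.
R24 starts before R25 ends → R25 and R24 overlap.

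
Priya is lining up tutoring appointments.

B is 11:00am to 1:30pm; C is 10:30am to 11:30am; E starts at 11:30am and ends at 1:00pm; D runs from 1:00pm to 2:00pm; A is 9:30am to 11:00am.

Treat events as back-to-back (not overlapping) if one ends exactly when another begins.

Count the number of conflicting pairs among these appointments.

4

Sorted by start: A, C, B, E, D.
C starts before A ends → A and C overlap.
B starts exactly when A ends (back-to-back, no overlap), so nothing later overlaps A either.
B starts before C ends → C and B overlap.
E starts exactly when C ends (back-to-back, no overlap), so nothing later overlaps C either.
E starts before B ends → B and E overlap.
D starts before B ends → B and D overlap.
D starts exactly when E ends (back-to-back, no overlap).
Overlapping pairs: A & C, B & C, B & D, B & E — 4 in total.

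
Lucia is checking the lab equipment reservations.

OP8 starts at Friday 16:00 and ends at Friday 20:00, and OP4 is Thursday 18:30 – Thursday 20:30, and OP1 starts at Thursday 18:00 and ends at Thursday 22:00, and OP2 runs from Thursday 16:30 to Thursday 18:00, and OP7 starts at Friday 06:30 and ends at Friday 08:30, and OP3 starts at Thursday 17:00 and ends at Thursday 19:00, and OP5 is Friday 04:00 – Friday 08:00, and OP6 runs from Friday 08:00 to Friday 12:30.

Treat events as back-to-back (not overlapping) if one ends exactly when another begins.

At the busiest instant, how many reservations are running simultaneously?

Sweep the timeline, counting +1 at each start and −1 at each end (ends before starts at a tie):
Thursday 16:30 start OP2 → 1
Thursday 17:00 start OP3 → 2
Thursday 18:00 end OP2 → 1
Thursday 18:00 start OP1 → 2
Thursday 18:30 start OP4 → 3
Thursday 19:00 end OP3 → 2
Thursday 20:30 end OP4 → 1
Thursday 22:00 end OP1 → 0
Friday 04:00 start OP5 → 1
Friday 06:30 start OP7 → 2
Friday 08:00 end OP5 → 1
Friday 08:00 start OP6 → 2
Friday 08:30 end OP7 → 1
Friday 12:30 end OP6 → 0
Friday 16:00 start OP8 → 1
Friday 20:00 end OP8 → 0
Peak is 3, at Thursday 18:30 (OP1, OP3, OP4).

3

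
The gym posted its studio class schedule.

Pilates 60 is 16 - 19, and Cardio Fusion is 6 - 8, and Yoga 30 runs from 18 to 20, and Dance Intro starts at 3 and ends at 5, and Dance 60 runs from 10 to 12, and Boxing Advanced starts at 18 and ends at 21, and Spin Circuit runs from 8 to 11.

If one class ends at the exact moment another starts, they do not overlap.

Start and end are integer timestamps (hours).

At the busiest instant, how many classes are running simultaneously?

3

Sort all start/end points and keep a running count:
3 start Dance Intro → 1
5 end Dance Intro → 0
6 start Cardio Fusion → 1
8 end Cardio Fusion → 0
8 start Spin Circuit → 1
10 start Dance 60 → 2
11 end Spin Circuit → 1
12 end Dance 60 → 0
16 start Pilates 60 → 1
18 start Boxing Advanced → 2
18 start Yoga 30 → 3
19 end Pilates 60 → 2
20 end Yoga 30 → 1
21 end Boxing Advanced → 0
Peak is 3, at 18 (Boxing Advanced, Pilates 60, Yoga 30).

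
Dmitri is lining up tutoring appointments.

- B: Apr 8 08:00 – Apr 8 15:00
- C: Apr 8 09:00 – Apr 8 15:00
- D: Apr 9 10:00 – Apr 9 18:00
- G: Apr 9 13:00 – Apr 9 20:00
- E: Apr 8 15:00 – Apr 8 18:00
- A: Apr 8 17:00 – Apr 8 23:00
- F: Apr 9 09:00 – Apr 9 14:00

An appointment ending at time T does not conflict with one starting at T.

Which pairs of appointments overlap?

Sorted by start: B, C, E, A, F, D, G.
C starts before B ends → B and C overlap.
E starts exactly when B ends (back-to-back, no overlap), so nothing later overlaps B either.
E starts exactly when C ends (back-to-back, no overlap), so nothing later overlaps C either.
A starts before E ends → E and A overlap.
F starts after E ends, so nothing later overlaps E either.
F starts after A ends, so nothing later overlaps A either.
D starts before F ends → F and D overlap.
G starts before F ends → F and G overlap.
G starts before D ends → D and G overlap.

A & E, B & C, D & F, D & G, F & G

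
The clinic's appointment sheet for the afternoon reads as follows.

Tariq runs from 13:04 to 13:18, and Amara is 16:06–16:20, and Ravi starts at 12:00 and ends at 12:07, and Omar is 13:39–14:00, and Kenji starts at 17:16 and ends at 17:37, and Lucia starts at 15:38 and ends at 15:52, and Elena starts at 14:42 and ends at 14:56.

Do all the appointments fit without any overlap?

Sorted by start: Ravi, Tariq, Omar, Elena, Lucia, Amara, Kenji.
Tariq starts after Ravi ends, so Ravi has no further overlaps.
Omar starts after Tariq ends, so Tariq has no further overlaps.
Elena starts after Omar ends, so Omar has no further overlaps.
Lucia starts after Elena ends, so Elena has no further overlaps.
Amara starts after Lucia ends, so Lucia has no further overlaps.
Kenji starts after Amara ends.
Every pair is clear; the schedule has no overlaps.

Yes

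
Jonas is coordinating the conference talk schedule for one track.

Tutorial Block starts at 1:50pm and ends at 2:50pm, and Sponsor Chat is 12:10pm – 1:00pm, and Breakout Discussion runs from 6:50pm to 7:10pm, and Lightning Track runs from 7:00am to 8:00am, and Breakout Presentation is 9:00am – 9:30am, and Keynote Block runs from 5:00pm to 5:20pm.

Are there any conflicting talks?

No

Sorted by start: Lightning Track, Breakout Presentation, Sponsor Chat, Tutorial Block, Keynote Block, Breakout Discussion.
Breakout Presentation starts after Lightning Track ends, so nothing later overlaps Lightning Track either.
Sponsor Chat starts after Breakout Presentation ends, so nothing later overlaps Breakout Presentation either.
Tutorial Block starts after Sponsor Chat ends, so nothing later overlaps Sponsor Chat either.
Keynote Block starts after Tutorial Block ends, so nothing later overlaps Tutorial Block either.
Breakout Discussion starts after Keynote Block ends.
Every pair is clear; the schedule has no overlaps.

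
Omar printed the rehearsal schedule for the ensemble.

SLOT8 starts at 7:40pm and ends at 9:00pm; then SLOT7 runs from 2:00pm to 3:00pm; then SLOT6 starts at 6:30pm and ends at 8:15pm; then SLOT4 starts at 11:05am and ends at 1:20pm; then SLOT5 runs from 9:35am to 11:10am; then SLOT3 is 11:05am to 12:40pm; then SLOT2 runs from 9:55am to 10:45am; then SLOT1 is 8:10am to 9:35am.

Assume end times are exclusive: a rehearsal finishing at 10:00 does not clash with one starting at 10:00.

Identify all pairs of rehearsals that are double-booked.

Sorted by start: SLOT1, SLOT5, SLOT2, SLOT3, SLOT4, SLOT7, SLOT6, SLOT8.
SLOT5 starts exactly when SLOT1 ends (back-to-back, no overlap), so SLOT1 has no further overlaps.
SLOT2 starts before SLOT5 ends → SLOT5 and SLOT2 overlap.
SLOT3 starts before SLOT5 ends → SLOT5 and SLOT3 overlap.
SLOT4 starts before SLOT5 ends → SLOT5 and SLOT4 overlap.
SLOT7 starts after SLOT5 ends, so SLOT5 has no further overlaps.
SLOT3 starts after SLOT2 ends, so SLOT2 has no further overlaps.
SLOT4 starts before SLOT3 ends → SLOT3 and SLOT4 overlap.
SLOT7 starts after SLOT3 ends, so SLOT3 has no further overlaps.
SLOT7 starts after SLOT4 ends, so SLOT4 has no further overlaps.
SLOT6 starts after SLOT7 ends, so SLOT7 has no further overlaps.
SLOT8 starts before SLOT6 ends → SLOT6 and SLOT8 overlap.

SLOT2 & SLOT5, SLOT3 & SLOT4, SLOT3 & SLOT5, SLOT4 & SLOT5, SLOT6 & SLOT8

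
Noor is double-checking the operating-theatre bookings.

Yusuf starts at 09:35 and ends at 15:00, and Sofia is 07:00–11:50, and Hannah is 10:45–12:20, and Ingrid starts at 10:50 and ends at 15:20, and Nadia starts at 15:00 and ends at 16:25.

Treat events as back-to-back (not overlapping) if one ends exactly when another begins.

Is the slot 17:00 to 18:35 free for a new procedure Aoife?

Sofia: ends 11:50 at or before Aoife starts 17:00 → clear.
Yusuf: ends 15:00 at or before Aoife starts 17:00 → clear.
Hannah: ends 12:20 at or before Aoife starts 17:00 → clear.
Ingrid: ends 15:20 at or before Aoife starts 17:00 → clear.
Nadia: ends 16:25 at or before Aoife starts 17:00 → clear.

Yes — the slot is free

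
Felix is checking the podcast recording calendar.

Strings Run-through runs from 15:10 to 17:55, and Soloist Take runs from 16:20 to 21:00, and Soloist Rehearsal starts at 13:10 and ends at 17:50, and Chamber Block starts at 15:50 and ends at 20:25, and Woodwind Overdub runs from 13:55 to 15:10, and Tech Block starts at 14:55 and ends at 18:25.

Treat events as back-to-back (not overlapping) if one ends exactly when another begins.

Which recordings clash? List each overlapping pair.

Sorted by start: Soloist Rehearsal, Woodwind Overdub, Tech Block, Strings Run-through, Chamber Block, Soloist Take.
Woodwind Overdub starts before Soloist Rehearsal ends → Soloist Rehearsal and Woodwind Overdub overlap.
Tech Block starts before Soloist Rehearsal ends → Soloist Rehearsal and Tech Block overlap.
Strings Run-through starts before Soloist Rehearsal ends → Soloist Rehearsal and Strings Run-through overlap.
Chamber Block starts before Soloist Rehearsal ends → Soloist Rehearsal and Chamber Block overlap.
Soloist Take starts before Soloist Rehearsal ends → Soloist Rehearsal and Soloist Take overlap.
Tech Block starts before Woodwind Overdub ends → Woodwind Overdub and Tech Block overlap.
Strings Run-through starts exactly when Woodwind Overdub ends (back-to-back, no overlap), so nothing later overlaps Woodwind Overdub either.
Strings Run-through starts before Tech Block ends → Tech Block and Strings Run-through overlap.
Chamber Block starts before Tech Block ends → Tech Block and Chamber Block overlap.
Soloist Take starts before Tech Block ends → Tech Block and Soloist Take overlap.
Chamber Block starts before Strings Run-through ends → Strings Run-through and Chamber Block overlap.
Soloist Take starts before Strings Run-through ends → Strings Run-through and Soloist Take overlap.
Soloist Take starts before Chamber Block ends → Chamber Block and Soloist Take overlap.

Chamber Block & Soloist Rehearsal, Chamber Block & Soloist Take, Chamber Block & Strings Run-through, Chamber Block & Tech Block, Soloist Rehearsal & Soloist Take, Soloist Rehearsal & Strings Run-through, Soloist Rehearsal & Tech Block, Soloist Rehearsal & Woodwind Overdub, Soloist Take & Strings Run-through, Soloist Take & Tech Block, Strings Run-through & Tech Block, Tech Block & Woodwind Overdub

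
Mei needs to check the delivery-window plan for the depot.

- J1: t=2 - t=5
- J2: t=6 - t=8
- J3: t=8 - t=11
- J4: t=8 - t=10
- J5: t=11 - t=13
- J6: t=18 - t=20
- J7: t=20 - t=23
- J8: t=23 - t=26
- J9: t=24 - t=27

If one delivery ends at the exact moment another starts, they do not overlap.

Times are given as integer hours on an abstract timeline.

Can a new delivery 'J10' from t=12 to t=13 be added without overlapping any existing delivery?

No — it overlaps J5

J1: ends t=5 at or before J10 starts t=12 → clear.
J2: ends t=8 at or before J10 starts t=12 → clear.
J3: ends t=11 at or before J10 starts t=12 → clear.
J4: ends t=10 at or before J10 starts t=12 → clear.
J5: starts t=11 before J10 ends t=13, and ends t=13 after J10 starts t=12 → overlap.
J6: starts t=18 at or after J10 ends t=13 → clear.
J7: starts t=20 at or after J10 ends t=13 → clear.
J8: starts t=23 at or after J10 ends t=13 → clear.
J9: starts t=24 at or after J10 ends t=13 → clear.
J10 overlaps J5.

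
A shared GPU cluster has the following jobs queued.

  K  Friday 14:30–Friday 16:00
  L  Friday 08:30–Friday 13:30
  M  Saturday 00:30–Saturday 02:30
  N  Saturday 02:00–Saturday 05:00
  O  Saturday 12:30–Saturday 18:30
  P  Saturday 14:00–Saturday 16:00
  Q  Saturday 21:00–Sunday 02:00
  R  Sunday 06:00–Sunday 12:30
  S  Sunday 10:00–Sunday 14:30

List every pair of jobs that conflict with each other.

M & N, O & P, R & S

Sorted by start: L, K, M, N, O, P, Q, R, S.
K starts after L ends — done with L.
M starts after K ends — done with K.
N starts before M ends → M and N overlap.
O starts after M ends — done with M.
O starts after N ends — done with N.
P starts before O ends → O and P overlap.
Q starts after O ends — done with O.
Q starts after P ends — done with P.
R starts after Q ends — done with Q.
S starts before R ends → R and S overlap.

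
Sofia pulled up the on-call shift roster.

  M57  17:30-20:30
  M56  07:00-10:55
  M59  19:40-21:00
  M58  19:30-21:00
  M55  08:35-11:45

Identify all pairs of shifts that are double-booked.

Sorted by start: M56, M55, M57, M58, M59.
M55 starts before M56 ends → M56 and M55 overlap.
M57 starts after M56 ends, so nothing later overlaps M56 either.
M57 starts after M55 ends, so nothing later overlaps M55 either.
M58 starts before M57 ends → M57 and M58 overlap.
M59 starts before M57 ends → M57 and M59 overlap.
M59 starts before M58 ends → M58 and M59 overlap.

M55 & M56, M57 & M58, M57 & M59, M58 & M59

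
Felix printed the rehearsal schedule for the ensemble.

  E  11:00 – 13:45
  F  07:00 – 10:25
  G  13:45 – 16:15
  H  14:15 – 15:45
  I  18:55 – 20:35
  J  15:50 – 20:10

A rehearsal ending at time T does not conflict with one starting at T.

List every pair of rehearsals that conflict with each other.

Sorted by start: F, E, G, H, J, I.
E starts after F ends — done with F.
G starts exactly when E ends (back-to-back, no overlap) — done with E.
H starts before G ends → G and H overlap.
J starts before G ends → G and J overlap.
I starts after G ends.
J starts after H ends — done with H.
I starts before J ends → J and I overlap.

G & H, G & J, I & J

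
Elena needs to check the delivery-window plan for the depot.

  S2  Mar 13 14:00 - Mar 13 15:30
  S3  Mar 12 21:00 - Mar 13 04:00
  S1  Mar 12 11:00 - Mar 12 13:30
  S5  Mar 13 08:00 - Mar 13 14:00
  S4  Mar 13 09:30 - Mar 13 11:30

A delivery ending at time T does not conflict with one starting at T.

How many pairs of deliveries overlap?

Check each pair: they overlap iff neither finishes before the other starts.
Sorted by start: S1, S3, S5, S4, S2.
S3 starts after S1 ends, so nothing later overlaps S1 either.
S5 starts after S3 ends, so nothing later overlaps S3 either.
S4 starts before S5 ends → S5 and S4 overlap.
S2 starts exactly when S5 ends (back-to-back, no overlap).
S2 starts after S4 ends.
Overlapping pairs: S4 & S5 — 1 in total.

1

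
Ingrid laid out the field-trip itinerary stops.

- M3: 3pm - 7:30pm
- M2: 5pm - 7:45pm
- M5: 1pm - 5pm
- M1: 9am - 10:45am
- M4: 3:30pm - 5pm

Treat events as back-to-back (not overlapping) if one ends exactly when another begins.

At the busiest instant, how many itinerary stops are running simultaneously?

3

Sweep the timeline, counting +1 at each start and −1 at each end (ends before starts at a tie):
9am start M1 → 1
10:45am end M1 → 0
1pm start M5 → 1
3pm start M3 → 2
3:30pm start M4 → 3
5pm end M4 → 2
5pm end M5 → 1
5pm start M2 → 2
7:30pm end M3 → 1
7:45pm end M2 → 0
Peak is 3, at 3:30pm (M3, M4, M5).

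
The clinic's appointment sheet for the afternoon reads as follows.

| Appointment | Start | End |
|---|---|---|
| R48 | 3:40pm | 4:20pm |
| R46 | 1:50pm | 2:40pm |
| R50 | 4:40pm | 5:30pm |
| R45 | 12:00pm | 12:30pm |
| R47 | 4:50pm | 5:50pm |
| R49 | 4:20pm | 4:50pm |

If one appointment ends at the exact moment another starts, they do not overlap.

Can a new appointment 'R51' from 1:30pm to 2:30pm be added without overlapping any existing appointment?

No — it overlaps R46

R45: ends 12:30pm at or before R51 starts 1:30pm → clear.
R46: starts 1:50pm before R51 ends 2:30pm, and ends 2:40pm after R51 starts 1:30pm → overlap.
R48: starts 3:40pm at or after R51 ends 2:30pm → clear.
R49: starts 4:20pm at or after R51 ends 2:30pm → clear.
R50: starts 4:40pm at or after R51 ends 2:30pm → clear.
R47: starts 4:50pm at or after R51 ends 2:30pm → clear.
R51 overlaps R46.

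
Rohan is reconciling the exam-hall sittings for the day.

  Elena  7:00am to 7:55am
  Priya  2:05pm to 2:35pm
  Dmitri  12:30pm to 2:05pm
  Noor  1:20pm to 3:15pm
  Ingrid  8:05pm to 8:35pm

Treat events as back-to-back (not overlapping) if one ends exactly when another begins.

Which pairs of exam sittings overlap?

Two intervals overlap when each starts before the other ends.
Sorted by start: Elena, Dmitri, Noor, Priya, Ingrid.
Dmitri starts after Elena ends — done with Elena.
Noor starts before Dmitri ends → Dmitri and Noor overlap.
Priya starts exactly when Dmitri ends (back-to-back, no overlap) — done with Dmitri.
Priya starts before Noor ends → Noor and Priya overlap.
Ingrid starts after Noor ends.
Ingrid starts after Priya ends.

Dmitri & Noor, Noor & Priya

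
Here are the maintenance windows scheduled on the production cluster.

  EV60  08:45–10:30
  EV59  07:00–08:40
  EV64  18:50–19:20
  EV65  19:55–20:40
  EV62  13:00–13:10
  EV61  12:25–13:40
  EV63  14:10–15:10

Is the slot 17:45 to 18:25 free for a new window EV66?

Yes — the slot is free

EV59: ends 08:40 at or before EV66 starts 17:45 → clear.
EV60: ends 10:30 at or before EV66 starts 17:45 → clear.
EV61: ends 13:40 at or before EV66 starts 17:45 → clear.
EV62: ends 13:10 at or before EV66 starts 17:45 → clear.
EV63: ends 15:10 at or before EV66 starts 17:45 → clear.
EV64: starts 18:50 at or after EV66 ends 18:25 → clear.
EV65: starts 19:55 at or after EV66 ends 18:25 → clear.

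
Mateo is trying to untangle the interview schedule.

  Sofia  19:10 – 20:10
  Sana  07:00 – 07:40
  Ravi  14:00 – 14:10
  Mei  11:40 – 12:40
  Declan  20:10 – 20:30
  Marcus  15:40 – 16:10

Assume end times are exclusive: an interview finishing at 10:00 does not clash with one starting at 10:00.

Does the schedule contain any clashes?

Sorted by start: Sana, Mei, Ravi, Marcus, Sofia, Declan.
Mei starts after Sana ends — done with Sana.
Ravi starts after Mei ends — done with Mei.
Marcus starts after Ravi ends — done with Ravi.
Sofia starts after Marcus ends — done with Marcus.
Declan starts exactly when Sofia ends (back-to-back, no overlap).
Every pair is clear; the schedule has no overlaps.

No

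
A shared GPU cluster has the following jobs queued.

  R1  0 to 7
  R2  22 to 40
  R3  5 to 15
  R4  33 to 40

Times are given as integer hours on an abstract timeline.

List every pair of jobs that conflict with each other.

R1 & R3, R2 & R4

Sorted by start: R1, R3, R2, R4.
R3 starts before R1 ends → R1 and R3 overlap.
R2 starts after R1 ends — done with R1.
R2 starts after R3 ends — done with R3.
R4 starts before R2 ends → R2 and R4 overlap.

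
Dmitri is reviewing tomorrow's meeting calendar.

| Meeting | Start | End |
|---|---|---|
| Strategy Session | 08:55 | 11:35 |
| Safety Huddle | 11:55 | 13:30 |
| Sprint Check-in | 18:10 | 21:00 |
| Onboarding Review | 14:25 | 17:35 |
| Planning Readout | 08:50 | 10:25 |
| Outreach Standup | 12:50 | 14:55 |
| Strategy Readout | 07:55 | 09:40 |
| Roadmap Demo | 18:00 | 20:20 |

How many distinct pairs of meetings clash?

Check each pair: they overlap iff neither finishes before the other starts.
Sorted by start: Strategy Readout, Planning Readout, Strategy Session, Safety Huddle, Outreach Standup, Onboarding Review, Roadmap Demo, Sprint Check-in.
Planning Readout starts before Strategy Readout ends → Strategy Readout and Planning Readout overlap.
Strategy Session starts before Strategy Readout ends → Strategy Readout and Strategy Session overlap.
Safety Huddle starts after Strategy Readout ends; Strategy Readout is clear from here.
Strategy Session starts before Planning Readout ends → Planning Readout and Strategy Session overlap.
Safety Huddle starts after Planning Readout ends; Planning Readout is clear from here.
Safety Huddle starts after Strategy Session ends; Strategy Session is clear from here.
Outreach Standup starts before Safety Huddle ends → Safety Huddle and Outreach Standup overlap.
Onboarding Review starts after Safety Huddle ends; Safety Huddle is clear from here.
Onboarding Review starts before Outreach Standup ends → Outreach Standup and Onboarding Review overlap.
Roadmap Demo starts after Outreach Standup ends; Outreach Standup is clear from here.
Roadmap Demo starts after Onboarding Review ends; Onboarding Review is clear from here.
Sprint Check-in starts before Roadmap Demo ends → Roadmap Demo and Sprint Check-in overlap.
Overlapping pairs: Onboarding Review & Outreach Standup, Outreach Standup & Safety Huddle, Planning Readout & Strategy Readout, Planning Readout & Strategy Session, Roadmap Demo & Sprint Check-in, Strategy Readout & Strategy Session — 6 in total.

6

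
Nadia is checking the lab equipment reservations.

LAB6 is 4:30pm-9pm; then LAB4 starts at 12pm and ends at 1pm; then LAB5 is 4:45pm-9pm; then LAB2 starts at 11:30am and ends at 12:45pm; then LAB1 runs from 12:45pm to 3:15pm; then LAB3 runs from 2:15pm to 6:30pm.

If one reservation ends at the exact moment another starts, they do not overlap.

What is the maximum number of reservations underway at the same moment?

3

Walk through starts and ends in time order (an end at T is processed before a start at T):
11:30am start LAB2 → 1
12pm start LAB4 → 2
12:45pm end LAB2 → 1
12:45pm start LAB1 → 2
1pm end LAB4 → 1
2:15pm start LAB3 → 2
3:15pm end LAB1 → 1
4:30pm start LAB6 → 2
4:45pm start LAB5 → 3
6:30pm end LAB3 → 2
9pm end LAB5 → 1
9pm end LAB6 → 0
Peak is 3, at 4:45pm (LAB3, LAB5, LAB6).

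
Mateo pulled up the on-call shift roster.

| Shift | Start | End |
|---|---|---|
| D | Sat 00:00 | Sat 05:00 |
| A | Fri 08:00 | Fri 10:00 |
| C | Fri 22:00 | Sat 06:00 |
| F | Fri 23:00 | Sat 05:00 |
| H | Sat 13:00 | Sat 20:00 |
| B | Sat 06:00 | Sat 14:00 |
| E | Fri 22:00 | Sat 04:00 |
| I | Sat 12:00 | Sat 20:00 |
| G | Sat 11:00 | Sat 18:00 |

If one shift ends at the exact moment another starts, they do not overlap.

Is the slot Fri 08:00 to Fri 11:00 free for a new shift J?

A: starts Fri 08:00 before J ends Fri 11:00, and ends Fri 10:00 after J starts Fri 08:00 → overlap.
C: starts Fri 22:00 at or after J ends Fri 11:00 → clear.
E: starts Fri 22:00 at or after J ends Fri 11:00 → clear.
F: starts Fri 23:00 at or after J ends Fri 11:00 → clear.
D: starts Sat 00:00 at or after J ends Fri 11:00 → clear.
B: starts Sat 06:00 at or after J ends Fri 11:00 → clear.
G: starts Sat 11:00 at or after J ends Fri 11:00 → clear.
I: starts Sat 12:00 at or after J ends Fri 11:00 → clear.
H: starts Sat 13:00 at or after J ends Fri 11:00 → clear.
J overlaps A.

No — it overlaps A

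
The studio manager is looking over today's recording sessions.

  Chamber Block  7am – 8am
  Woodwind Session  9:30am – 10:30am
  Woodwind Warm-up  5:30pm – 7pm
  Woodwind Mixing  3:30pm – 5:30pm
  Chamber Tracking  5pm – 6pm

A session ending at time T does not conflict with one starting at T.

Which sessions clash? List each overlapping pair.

Chamber Tracking & Woodwind Mixing, Chamber Tracking & Woodwind Warm-up

Sorted by start: Chamber Block, Woodwind Session, Woodwind Mixing, Chamber Tracking, Woodwind Warm-up.
Woodwind Session starts after Chamber Block ends, so nothing later overlaps Chamber Block either.
Woodwind Mixing starts after Woodwind Session ends, so nothing later overlaps Woodwind Session either.
Chamber Tracking starts before Woodwind Mixing ends → Woodwind Mixing and Chamber Tracking overlap.
Woodwind Warm-up starts exactly when Woodwind Mixing ends (back-to-back, no overlap).
Woodwind Warm-up starts before Chamber Tracking ends → Chamber Tracking and Woodwind Warm-up overlap.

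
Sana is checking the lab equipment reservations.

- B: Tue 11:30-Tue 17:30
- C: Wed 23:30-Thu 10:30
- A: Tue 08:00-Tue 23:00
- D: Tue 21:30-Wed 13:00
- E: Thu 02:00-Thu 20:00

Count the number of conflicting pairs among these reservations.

3

Sorted by start: A, B, D, C, E.
B starts before A ends → A and B overlap.
D starts before A ends → A and D overlap.
C starts after A ends; A is clear from here.
D starts after B ends; B is clear from here.
C starts after D ends; D is clear from here.
E starts before C ends → C and E overlap.
Overlapping pairs: A & B, A & D, C & E — 3 in total.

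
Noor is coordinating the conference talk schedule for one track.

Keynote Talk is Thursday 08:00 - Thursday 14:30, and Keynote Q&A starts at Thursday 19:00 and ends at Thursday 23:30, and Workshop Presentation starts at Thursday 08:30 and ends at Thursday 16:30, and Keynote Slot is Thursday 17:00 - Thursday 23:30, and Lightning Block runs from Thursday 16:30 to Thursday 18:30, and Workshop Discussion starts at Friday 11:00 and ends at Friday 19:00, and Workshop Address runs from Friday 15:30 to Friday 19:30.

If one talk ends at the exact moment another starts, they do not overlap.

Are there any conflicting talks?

Sorted by start: Keynote Talk, Workshop Presentation, Lightning Block, Keynote Slot, Keynote Q&A, Workshop Discussion, Workshop Address.
Workshop Presentation starts before Keynote Talk ends → Keynote Talk and Workshop Presentation overlap.
That's a conflict, so the schedule is not conflict-free.

Yes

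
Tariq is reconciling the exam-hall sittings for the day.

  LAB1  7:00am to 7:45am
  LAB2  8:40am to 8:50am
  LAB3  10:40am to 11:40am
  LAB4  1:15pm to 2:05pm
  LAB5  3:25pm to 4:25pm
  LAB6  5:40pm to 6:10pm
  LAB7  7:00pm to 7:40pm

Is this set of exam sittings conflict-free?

Two intervals overlap when each starts before the other ends.
Sorted by start: LAB1, LAB2, LAB3, LAB4, LAB5, LAB6, LAB7.
LAB2 starts after LAB1 ends; LAB1 is clear from here.
LAB3 starts after LAB2 ends; LAB2 is clear from here.
LAB4 starts after LAB3 ends; LAB3 is clear from here.
LAB5 starts after LAB4 ends; LAB4 is clear from here.
LAB6 starts after LAB5 ends; LAB5 is clear from here.
LAB7 starts after LAB6 ends.
Every pair is clear; the schedule has no overlaps.

Yes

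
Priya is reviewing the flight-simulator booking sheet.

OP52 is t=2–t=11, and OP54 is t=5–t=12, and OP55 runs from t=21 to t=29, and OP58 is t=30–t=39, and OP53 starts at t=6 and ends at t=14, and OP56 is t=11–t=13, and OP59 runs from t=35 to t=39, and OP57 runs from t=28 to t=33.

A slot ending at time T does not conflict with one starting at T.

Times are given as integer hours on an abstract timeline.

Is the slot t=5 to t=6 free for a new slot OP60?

No — it overlaps OP52, OP54

OP52: starts t=2 before OP60 ends t=6, and ends t=11 after OP60 starts t=5 → overlap.
OP54: starts t=5 before OP60 ends t=6, and ends t=12 after OP60 starts t=5 → overlap.
OP53: starts t=6 at or after OP60 ends t=6 → clear.
OP56: starts t=11 at or after OP60 ends t=6 → clear.
OP55: starts t=21 at or after OP60 ends t=6 → clear.
OP57: starts t=28 at or after OP60 ends t=6 → clear.
OP58: starts t=30 at or after OP60 ends t=6 → clear.
OP59: starts t=35 at or after OP60 ends t=6 → clear.
OP60 overlaps OP52, OP54.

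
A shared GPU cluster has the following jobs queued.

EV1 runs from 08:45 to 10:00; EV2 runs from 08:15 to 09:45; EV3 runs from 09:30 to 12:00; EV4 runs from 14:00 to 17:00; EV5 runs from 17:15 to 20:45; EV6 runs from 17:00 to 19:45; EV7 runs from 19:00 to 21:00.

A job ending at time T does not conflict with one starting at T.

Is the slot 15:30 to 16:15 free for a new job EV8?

EV2: ends 09:45 at or before EV8 starts 15:30 → clear.
EV1: ends 10:00 at or before EV8 starts 15:30 → clear.
EV3: ends 12:00 at or before EV8 starts 15:30 → clear.
EV4: starts 14:00 before EV8 ends 16:15, and ends 17:00 after EV8 starts 15:30 → overlap.
EV6: starts 17:00 at or after EV8 ends 16:15 → clear.
EV5: starts 17:15 at or after EV8 ends 16:15 → clear.
EV7: starts 19:00 at or after EV8 ends 16:15 → clear.
EV8 overlaps EV4.

No — it overlaps EV4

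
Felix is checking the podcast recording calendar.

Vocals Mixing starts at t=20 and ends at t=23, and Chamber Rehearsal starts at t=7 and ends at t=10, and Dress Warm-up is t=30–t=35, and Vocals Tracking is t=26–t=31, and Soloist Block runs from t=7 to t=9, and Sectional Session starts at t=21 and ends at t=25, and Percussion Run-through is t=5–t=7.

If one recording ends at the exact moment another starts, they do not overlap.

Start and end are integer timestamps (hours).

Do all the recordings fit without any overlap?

No

Check each pair: they overlap iff neither finishes before the other starts.
Sorted by start: Percussion Run-through, Soloist Block, Chamber Rehearsal, Vocals Mixing, Sectional Session, Vocals Tracking, Dress Warm-up.
Soloist Block starts exactly when Percussion Run-through ends (back-to-back, no overlap), so nothing later overlaps Percussion Run-through either.
Chamber Rehearsal starts before Soloist Block ends → Soloist Block and Chamber Rehearsal overlap.
That's a conflict, so the schedule is not conflict-free.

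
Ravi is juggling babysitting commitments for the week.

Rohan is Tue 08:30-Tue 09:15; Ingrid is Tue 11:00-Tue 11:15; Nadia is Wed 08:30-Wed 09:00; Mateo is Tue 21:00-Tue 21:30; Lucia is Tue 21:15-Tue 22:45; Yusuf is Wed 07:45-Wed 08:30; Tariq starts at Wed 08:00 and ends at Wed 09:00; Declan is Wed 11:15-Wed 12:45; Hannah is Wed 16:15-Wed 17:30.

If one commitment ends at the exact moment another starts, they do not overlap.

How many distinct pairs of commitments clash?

Sorted by start: Rohan, Ingrid, Mateo, Lucia, Yusuf, Tariq, Nadia, Declan, Hannah.
Ingrid starts after Rohan ends; Rohan is clear from here.
Mateo starts after Ingrid ends; Ingrid is clear from here.
Lucia starts before Mateo ends → Mateo and Lucia overlap.
Yusuf starts after Mateo ends; Mateo is clear from here.
Yusuf starts after Lucia ends; Lucia is clear from here.
Tariq starts before Yusuf ends → Yusuf and Tariq overlap.
Nadia starts exactly when Yusuf ends (back-to-back, no overlap); Yusuf is clear from here.
Nadia starts before Tariq ends → Tariq and Nadia overlap.
Declan starts after Tariq ends; Tariq is clear from here.
Declan starts after Nadia ends; Nadia is clear from here.
Hannah starts after Declan ends.
Overlapping pairs: Lucia & Mateo, Nadia & Tariq, Tariq & Yusuf — 3 in total.

3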